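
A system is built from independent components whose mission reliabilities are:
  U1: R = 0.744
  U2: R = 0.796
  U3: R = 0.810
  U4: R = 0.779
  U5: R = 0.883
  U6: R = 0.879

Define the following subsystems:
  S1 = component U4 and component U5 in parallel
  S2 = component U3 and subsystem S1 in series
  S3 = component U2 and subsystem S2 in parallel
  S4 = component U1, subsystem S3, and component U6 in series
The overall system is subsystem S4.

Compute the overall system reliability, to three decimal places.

Parallel (U4 and U5): 1 − (1 − 0.77900)(1 − 0.88300) = 0.97414
Series (U3 and [0.97414]): 0.81000 × 0.97414 = 0.78905
Parallel (U2 and [0.78905]): 1 − (1 − 0.79600)(1 − 0.78905) = 0.95697
Series (U1, [0.95697], and U6): 0.74400 × 0.95697 × 0.87900 = 0.626

0.626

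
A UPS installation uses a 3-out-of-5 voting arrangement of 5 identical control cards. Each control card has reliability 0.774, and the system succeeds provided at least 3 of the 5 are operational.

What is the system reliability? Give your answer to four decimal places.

0.9202

R = Σ_{i=3}^{5} C(5,i) p^i (1−p)^{5−i} with p = 0.774
C(5,3)·0.774^3·0.226^2 = 0.236832
C(5,4)·0.774^4·0.226^1 = 0.405548
C(5,5)·0.774^5·0.226^0 = 0.277782
Sum = 0.9202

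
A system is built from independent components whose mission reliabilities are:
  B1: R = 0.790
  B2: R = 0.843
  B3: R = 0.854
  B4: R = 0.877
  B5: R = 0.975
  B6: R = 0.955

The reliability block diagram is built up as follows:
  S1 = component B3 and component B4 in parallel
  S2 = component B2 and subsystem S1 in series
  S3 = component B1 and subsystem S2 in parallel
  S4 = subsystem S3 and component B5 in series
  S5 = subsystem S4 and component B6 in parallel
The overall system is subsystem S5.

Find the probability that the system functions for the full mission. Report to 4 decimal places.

Parallel (B3 and B4): 1 − (1 − 0.854000)(1 − 0.877000) = 0.982042
Series (B2 and [0.982042]): 0.843000 × 0.982042 = 0.827861
Parallel (B1 and [0.827861]): 1 − (1 − 0.790000)(1 − 0.827861) = 0.963851
Series ([0.963851] and B5): 0.963851 × 0.975000 = 0.939755
Parallel ([0.939755] and B6): 1 − (1 − 0.939755)(1 − 0.955000) = 0.9973

0.9973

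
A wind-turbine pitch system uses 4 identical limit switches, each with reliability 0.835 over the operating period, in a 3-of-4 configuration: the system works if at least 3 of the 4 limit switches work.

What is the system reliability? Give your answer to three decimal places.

R = Σ_{i=3}^{4} C(4,i) p^i (1−p)^{4−i} with p = 0.835
C(4,3)·0.835^3·0.165^1 = 0.38424
C(4,4)·0.835^4·0.165^0 = 0.48612
Sum = 0.870

0.870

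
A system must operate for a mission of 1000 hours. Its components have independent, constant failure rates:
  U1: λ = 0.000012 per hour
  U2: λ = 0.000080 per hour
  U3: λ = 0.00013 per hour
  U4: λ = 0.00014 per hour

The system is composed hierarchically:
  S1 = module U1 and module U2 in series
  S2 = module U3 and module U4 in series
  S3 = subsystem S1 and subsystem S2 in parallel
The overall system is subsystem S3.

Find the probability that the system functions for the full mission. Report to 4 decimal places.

0.9792

R(U1) = exp(−0.000012 × 1000) = 0.988072
R(U2) = exp(−0.000080 × 1000) = 0.923116
R(U3) = exp(−0.00013 × 1000) = 0.878095
R(U4) = exp(−0.00014 × 1000) = 0.869358
Series (U1 and U2): 0.988072 × 0.923116 = 0.912105
Series (U3 and U4): 0.878095 × 0.869358 = 0.763379
Parallel ([0.912105] and [0.763379]): 1 − (1 − 0.912105)(1 − 0.763379) = 0.9792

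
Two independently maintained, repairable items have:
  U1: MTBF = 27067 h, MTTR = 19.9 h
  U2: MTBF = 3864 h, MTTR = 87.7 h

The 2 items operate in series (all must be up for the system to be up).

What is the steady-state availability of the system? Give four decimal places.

A(U1) = MTBF/(MTBF+MTTR) = 27067/(27067+19.9) = 0.999265
A(U2) = MTBF/(MTBF+MTTR) = 3864/(3864+87.7) = 0.977807
Series availability: 0.999265 × 0.977807 = 0.9771

0.9771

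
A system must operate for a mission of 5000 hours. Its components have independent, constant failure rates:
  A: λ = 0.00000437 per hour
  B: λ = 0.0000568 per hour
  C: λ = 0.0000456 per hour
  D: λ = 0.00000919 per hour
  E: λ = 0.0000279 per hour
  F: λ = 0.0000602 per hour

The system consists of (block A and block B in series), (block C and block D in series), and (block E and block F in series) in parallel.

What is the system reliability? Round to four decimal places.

R(A) = exp(−0.00000437 × 5000) = 0.978387
R(B) = exp(−0.0000568 × 5000) = 0.752767
R(C) = exp(−0.0000456 × 5000) = 0.796124
R(D) = exp(−0.00000919 × 5000) = 0.955090
R(E) = exp(−0.0000279 × 5000) = 0.869793
R(F) = exp(−0.0000602 × 5000) = 0.740078
Series (A and B): 0.978387 × 0.752767 = 0.736497
Series (C and D): 0.796124 × 0.955090 = 0.760370
Series (E and F): 0.869793 × 0.740078 = 0.643715
Parallel ([0.736497], [0.760370], and [0.643715]): 1 − (1 − 0.736497)(1 − 0.760370)(1 − 0.643715) = 0.9775

0.9775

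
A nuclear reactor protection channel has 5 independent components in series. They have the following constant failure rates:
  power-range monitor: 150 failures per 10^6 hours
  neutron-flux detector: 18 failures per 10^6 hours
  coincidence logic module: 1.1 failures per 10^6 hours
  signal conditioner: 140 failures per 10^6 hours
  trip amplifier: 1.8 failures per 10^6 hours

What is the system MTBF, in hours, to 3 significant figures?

Series of exponential components: λ_sys = Σ λ_i
λ_sys = 0.00015 + 0.000018 + 0.0000011 + 0.00014 + 0.0000018 = 3.1090e-04 /h
MTBF = 1 / λ_sys = 3220 h

3220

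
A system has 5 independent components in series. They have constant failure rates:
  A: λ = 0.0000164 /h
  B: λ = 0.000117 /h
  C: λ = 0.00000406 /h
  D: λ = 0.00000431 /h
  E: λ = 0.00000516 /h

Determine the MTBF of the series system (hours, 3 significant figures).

6810

Series of exponential components: λ_sys = Σ λ_i
λ_sys = 0.0000164 + 0.000117 + 0.00000406 + 0.00000431 + 0.00000516 = 1.4693e-04 /h
MTBF = 1 / λ_sys = 6810 h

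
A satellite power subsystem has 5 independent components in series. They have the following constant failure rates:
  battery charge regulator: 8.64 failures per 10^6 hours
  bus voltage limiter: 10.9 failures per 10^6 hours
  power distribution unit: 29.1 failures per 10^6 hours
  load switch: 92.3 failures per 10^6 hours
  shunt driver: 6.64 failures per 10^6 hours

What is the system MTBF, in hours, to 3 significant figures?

6780

Series of exponential components: λ_sys = Σ λ_i
λ_sys = 0.00000864 + 0.0000109 + 0.0000291 + 0.0000923 + 0.00000664 = 1.4758e-04 /h
MTBF = 1 / λ_sys = 6780 h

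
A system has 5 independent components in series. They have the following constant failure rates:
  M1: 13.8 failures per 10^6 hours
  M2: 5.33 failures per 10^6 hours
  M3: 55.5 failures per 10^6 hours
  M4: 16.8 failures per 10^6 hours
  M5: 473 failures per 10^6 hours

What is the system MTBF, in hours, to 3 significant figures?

Series of exponential components: λ_sys = Σ λ_i
λ_sys = 0.0000138 + 0.00000533 + 0.0000555 + 0.0000168 + 0.000473 = 5.6443e-04 /h
MTBF = 1 / λ_sys = 1770 h

1770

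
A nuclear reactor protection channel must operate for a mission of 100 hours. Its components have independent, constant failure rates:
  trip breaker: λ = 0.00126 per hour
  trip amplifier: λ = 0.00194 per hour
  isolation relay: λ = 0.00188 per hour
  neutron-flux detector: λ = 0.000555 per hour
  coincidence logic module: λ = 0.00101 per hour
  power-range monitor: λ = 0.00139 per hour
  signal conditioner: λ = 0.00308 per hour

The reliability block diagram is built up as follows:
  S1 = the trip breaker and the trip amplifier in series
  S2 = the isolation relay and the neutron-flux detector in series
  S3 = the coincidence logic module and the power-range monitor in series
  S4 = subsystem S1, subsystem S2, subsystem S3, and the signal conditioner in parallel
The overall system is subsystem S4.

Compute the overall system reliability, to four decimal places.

0.9967

R(trip breaker) = exp(−0.00126 × 100) = 0.881615
R(trip amplifier) = exp(−0.00194 × 100) = 0.823658
R(isolation relay) = exp(−0.00188 × 100) = 0.828615
R(neutron-flux detector) = exp(−0.000555 × 100) = 0.946012
R(coincidence logic module) = exp(−0.00101 × 100) = 0.903933
R(power-range monitor) = exp(−0.00139 × 100) = 0.870228
R(signal conditioner) = exp(−0.00308 × 100) = 0.734915
Series (trip breaker and trip amplifier): 0.881615 × 0.823658 = 0.726149
Series (isolation relay and neutron-flux detector): 0.828615 × 0.946012 = 0.783880
Series (coincidence logic module and power-range monitor): 0.903933 × 0.870228 = 0.786628
Parallel ([0.726149], [0.783880], [0.786628], and signal conditioner): 1 − (1 − 0.726149)(1 − 0.783880)(1 − 0.786628)(1 − 0.734915) = 0.9967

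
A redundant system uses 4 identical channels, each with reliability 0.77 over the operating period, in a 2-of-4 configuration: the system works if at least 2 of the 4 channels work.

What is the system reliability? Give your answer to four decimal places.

0.9597

R = Σ_{i=2}^{4} C(4,i) p^i (1−p)^{4−i} with p = 0.77
C(4,2)·0.77^2·0.23^2 = 0.188186
C(4,3)·0.77^3·0.23^1 = 0.420010
C(4,4)·0.77^4·0.23^0 = 0.351530
Sum = 0.9597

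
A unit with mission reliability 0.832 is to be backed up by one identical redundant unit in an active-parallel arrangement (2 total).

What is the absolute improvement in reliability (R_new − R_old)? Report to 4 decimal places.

0.1398

R_before = 0.832
R_after = 1 − (1 − 0.832)^2 = 0.9718
ΔR = 0.9718 − 0.832 = 0.1398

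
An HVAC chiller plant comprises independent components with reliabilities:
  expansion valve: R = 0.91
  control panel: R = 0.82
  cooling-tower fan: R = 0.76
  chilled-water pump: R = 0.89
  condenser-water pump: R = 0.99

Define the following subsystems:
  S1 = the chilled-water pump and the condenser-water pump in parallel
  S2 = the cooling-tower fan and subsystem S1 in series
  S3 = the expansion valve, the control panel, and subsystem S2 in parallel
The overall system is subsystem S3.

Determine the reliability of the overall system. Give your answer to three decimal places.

Parallel (chilled-water pump and condenser-water pump): 1 − (1 − 0.89000)(1 − 0.99000) = 0.99890
Series (cooling-tower fan and [0.99890]): 0.76000 × 0.99890 = 0.75916
Parallel (expansion valve, control panel, and [0.75916]): 1 − (1 − 0.91000)(1 − 0.82000)(1 − 0.75916) = 0.996

0.996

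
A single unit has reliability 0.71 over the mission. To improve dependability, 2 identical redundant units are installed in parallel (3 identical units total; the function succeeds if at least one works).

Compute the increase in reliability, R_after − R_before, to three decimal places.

R_before = 0.71
R_after = 1 − (1 − 0.71)^3 = 0.976
ΔR = 0.976 − 0.71 = 0.266

0.266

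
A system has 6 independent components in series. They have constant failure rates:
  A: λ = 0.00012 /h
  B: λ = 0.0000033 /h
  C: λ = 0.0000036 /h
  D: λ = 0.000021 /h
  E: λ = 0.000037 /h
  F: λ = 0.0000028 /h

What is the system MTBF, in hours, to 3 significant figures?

5330

Series of exponential components: λ_sys = Σ λ_i
λ_sys = 0.00012 + 0.0000033 + 0.0000036 + 0.000021 + 0.000037 + 0.0000028 = 1.8770e-04 /h
MTBF = 1 / λ_sys = 5330 h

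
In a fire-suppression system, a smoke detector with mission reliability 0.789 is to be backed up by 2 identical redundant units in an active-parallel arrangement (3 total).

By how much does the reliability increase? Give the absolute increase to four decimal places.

R_before = 0.789
R_after = 1 − (1 − 0.789)^3 = 0.9906
ΔR = 0.9906 − 0.789 = 0.2016

0.2016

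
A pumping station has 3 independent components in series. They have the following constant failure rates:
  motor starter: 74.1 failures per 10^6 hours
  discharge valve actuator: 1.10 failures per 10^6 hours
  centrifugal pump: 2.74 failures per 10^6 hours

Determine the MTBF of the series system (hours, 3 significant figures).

12800

Series of exponential components: λ_sys = Σ λ_i
λ_sys = 0.0000741 + 0.00000110 + 0.00000274 = 7.7940e-05 /h
MTBF = 1 / λ_sys = 12800 h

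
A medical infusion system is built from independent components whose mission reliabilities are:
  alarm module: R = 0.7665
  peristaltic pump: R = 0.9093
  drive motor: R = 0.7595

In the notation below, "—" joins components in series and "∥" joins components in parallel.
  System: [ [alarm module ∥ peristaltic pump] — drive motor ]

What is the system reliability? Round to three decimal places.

0.743

Parallel (alarm module and peristaltic pump): 1 − (1 − 0.76650)(1 − 0.90930) = 0.97882
Series ([0.97882] and drive motor): 0.97882 × 0.75950 = 0.743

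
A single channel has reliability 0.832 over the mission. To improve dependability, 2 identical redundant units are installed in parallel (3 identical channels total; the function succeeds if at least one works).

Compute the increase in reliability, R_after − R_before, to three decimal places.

0.163

R_before = 0.832
R_after = 1 − (1 − 0.832)^3 = 0.995
ΔR = 0.995 − 0.832 = 0.163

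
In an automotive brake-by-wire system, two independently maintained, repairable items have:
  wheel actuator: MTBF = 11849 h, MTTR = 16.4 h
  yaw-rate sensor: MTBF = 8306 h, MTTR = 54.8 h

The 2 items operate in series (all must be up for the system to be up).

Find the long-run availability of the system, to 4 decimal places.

A(wheel actuator) = MTBF/(MTBF+MTTR) = 11849/(11849+16.4) = 0.998618
A(yaw-rate sensor) = MTBF/(MTBF+MTTR) = 8306/(8306+54.8) = 0.993446
Series availability: 0.998618 × 0.993446 = 0.9921

0.9921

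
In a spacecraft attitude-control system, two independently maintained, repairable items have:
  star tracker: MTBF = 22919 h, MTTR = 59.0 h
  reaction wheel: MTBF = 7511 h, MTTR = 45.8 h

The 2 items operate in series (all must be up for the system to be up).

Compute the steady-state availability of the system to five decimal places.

A(star tracker) = MTBF/(MTBF+MTTR) = 22919/(22919+59.0) = 0.997432
A(reaction wheel) = MTBF/(MTBF+MTTR) = 7511/(7511+45.8) = 0.993939
Series availability: 0.997432 × 0.993939 = 0.99139

0.99139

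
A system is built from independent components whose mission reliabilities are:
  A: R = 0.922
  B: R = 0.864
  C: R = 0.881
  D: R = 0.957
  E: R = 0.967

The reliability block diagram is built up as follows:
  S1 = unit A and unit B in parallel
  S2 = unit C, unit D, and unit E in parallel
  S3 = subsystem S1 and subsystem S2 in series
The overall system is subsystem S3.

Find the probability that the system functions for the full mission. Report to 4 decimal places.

Parallel (A and B): 1 − (1 − 0.922000)(1 − 0.864000) = 0.989392
Parallel (C, D, and E): 1 − (1 − 0.881000)(1 − 0.957000)(1 − 0.967000) = 0.999831
Series ([0.989392] and [0.999831]): 0.989392 × 0.999831 = 0.9892

0.9892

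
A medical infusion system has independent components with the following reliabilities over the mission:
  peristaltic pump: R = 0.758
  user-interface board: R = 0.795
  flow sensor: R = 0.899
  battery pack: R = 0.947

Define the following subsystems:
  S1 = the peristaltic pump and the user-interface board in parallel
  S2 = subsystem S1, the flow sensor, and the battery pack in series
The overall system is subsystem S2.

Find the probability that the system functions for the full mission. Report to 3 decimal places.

Parallel (peristaltic pump and user-interface board): 1 − (1 − 0.75800)(1 − 0.79500) = 0.95039
Series ([0.95039], flow sensor, and battery pack): 0.95039 × 0.89900 × 0.94700 = 0.809

0.809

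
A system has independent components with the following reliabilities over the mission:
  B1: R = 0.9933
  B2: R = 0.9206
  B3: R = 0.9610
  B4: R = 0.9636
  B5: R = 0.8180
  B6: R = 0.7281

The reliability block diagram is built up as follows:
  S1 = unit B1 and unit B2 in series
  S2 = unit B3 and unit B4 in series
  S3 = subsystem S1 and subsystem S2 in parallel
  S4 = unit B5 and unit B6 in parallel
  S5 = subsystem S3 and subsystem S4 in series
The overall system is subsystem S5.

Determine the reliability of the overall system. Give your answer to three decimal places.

Series (B1 and B2): 0.99330 × 0.92060 = 0.91443
Series (B3 and B4): 0.96100 × 0.96360 = 0.92602
Parallel ([0.91443] and [0.92602]): 1 − (1 − 0.91443)(1 − 0.92602) = 0.99367
Parallel (B5 and B6): 1 − (1 − 0.81800)(1 − 0.72810) = 0.95051
Series ([0.99367] and [0.95051]): 0.99367 × 0.95051 = 0.944

0.944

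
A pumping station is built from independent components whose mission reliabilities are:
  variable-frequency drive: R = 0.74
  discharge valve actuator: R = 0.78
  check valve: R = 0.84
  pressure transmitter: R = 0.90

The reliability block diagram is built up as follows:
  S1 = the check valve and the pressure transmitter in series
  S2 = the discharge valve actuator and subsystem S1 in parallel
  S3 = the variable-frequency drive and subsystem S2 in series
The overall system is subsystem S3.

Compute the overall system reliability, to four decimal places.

Series (check valve and pressure transmitter): 0.840000 × 0.900000 = 0.756000
Parallel (discharge valve actuator and [0.756000]): 1 − (1 − 0.780000)(1 − 0.756000) = 0.946320
Series (variable-frequency drive and [0.946320]): 0.740000 × 0.946320 = 0.7003

0.7003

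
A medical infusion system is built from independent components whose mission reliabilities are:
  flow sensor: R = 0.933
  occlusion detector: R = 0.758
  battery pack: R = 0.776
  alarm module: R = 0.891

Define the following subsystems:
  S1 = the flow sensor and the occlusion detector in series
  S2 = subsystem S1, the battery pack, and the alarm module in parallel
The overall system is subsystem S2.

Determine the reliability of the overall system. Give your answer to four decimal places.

0.9929

Series (flow sensor and occlusion detector): 0.933000 × 0.758000 = 0.707214
Parallel ([0.707214], battery pack, and alarm module): 1 − (1 − 0.707214)(1 − 0.776000)(1 − 0.891000) = 0.9929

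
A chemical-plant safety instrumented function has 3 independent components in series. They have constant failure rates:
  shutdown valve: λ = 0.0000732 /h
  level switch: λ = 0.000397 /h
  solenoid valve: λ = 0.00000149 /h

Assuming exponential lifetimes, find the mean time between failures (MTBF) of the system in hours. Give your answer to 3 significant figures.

2120

Series of exponential components: λ_sys = Σ λ_i
λ_sys = 0.0000732 + 0.000397 + 0.00000149 = 4.7169e-04 /h
MTBF = 1 / λ_sys = 2120 h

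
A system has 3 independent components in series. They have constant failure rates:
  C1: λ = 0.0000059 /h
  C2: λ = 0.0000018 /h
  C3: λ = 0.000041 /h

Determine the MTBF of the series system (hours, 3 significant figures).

20500

Series of exponential components: λ_sys = Σ λ_i
λ_sys = 0.0000059 + 0.0000018 + 0.000041 = 4.8700e-05 /h
MTBF = 1 / λ_sys = 20500 h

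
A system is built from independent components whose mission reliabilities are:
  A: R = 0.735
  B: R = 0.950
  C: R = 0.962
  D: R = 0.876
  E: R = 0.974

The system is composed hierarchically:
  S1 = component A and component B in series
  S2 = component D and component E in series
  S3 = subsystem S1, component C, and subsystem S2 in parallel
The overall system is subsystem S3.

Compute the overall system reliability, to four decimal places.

Series (A and B): 0.735000 × 0.950000 = 0.698250
Series (D and E): 0.876000 × 0.974000 = 0.853224
Parallel ([0.698250], C, and [0.853224]): 1 − (1 − 0.698250)(1 − 0.962000)(1 − 0.853224) = 0.9983

0.9983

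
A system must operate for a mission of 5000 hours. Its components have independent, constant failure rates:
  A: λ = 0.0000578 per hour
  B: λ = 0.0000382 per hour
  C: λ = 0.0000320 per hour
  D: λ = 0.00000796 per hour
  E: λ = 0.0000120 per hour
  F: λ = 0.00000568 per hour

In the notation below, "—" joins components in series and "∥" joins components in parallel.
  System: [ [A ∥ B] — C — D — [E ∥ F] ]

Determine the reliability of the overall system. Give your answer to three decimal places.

R(A) = exp(−0.0000578 × 5000) = 0.74901
R(B) = exp(−0.0000382 × 5000) = 0.82613
R(C) = exp(−0.0000320 × 5000) = 0.85214
R(D) = exp(−0.00000796 × 5000) = 0.96098
R(E) = exp(−0.0000120 × 5000) = 0.94176
R(F) = exp(−0.00000568 × 5000) = 0.97200
Parallel (A and B): 1 − (1 − 0.74901)(1 − 0.82613) = 0.95636
Parallel (E and F): 1 − (1 − 0.94176)(1 − 0.97200) = 0.99837
Series ([0.95636], C, D, and [0.99837]): 0.95636 × 0.85214 × 0.96098 × 0.99837 = 0.782

0.782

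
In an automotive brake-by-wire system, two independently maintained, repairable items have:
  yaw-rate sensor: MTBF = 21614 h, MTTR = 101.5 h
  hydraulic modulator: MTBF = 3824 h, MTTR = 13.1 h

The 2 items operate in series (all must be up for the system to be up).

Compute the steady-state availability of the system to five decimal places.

A(yaw-rate sensor) = MTBF/(MTBF+MTTR) = 21614/(21614+101.5) = 0.995326
A(hydraulic modulator) = MTBF/(MTBF+MTTR) = 3824/(3824+13.1) = 0.996586
Series availability: 0.995326 × 0.996586 = 0.99193

0.99193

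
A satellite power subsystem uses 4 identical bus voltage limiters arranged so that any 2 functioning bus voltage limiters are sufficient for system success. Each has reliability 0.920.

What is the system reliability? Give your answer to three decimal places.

R = Σ_{i=2}^{4} C(4,i) p^i (1−p)^{4−i} with p = 0.920
C(4,2)·0.920^2·0.080^2 = 0.03250
C(4,3)·0.920^3·0.080^1 = 0.24918
C(4,4)·0.920^4·0.080^0 = 0.71639
Sum = 0.998

0.998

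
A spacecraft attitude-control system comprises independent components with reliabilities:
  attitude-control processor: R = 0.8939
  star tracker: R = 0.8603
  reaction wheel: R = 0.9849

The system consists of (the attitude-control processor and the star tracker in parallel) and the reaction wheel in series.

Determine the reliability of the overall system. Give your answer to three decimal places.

Parallel (attitude-control processor and star tracker): 1 − (1 − 0.89390)(1 − 0.86030) = 0.98518
Series ([0.98518] and reaction wheel): 0.98518 × 0.98490 = 0.970

0.970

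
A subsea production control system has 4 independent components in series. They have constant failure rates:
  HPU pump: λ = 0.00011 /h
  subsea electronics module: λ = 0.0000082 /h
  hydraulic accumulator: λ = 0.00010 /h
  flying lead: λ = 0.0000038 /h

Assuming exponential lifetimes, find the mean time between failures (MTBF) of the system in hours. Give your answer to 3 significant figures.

4500

Series of exponential components: λ_sys = Σ λ_i
λ_sys = 0.00011 + 0.0000082 + 0.00010 + 0.0000038 = 2.2200e-04 /h
MTBF = 1 / λ_sys = 4500 h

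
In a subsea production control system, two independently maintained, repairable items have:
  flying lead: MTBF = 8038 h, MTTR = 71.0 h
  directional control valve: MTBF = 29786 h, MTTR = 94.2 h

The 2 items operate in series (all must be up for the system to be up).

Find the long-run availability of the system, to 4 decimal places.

0.9881

A(flying lead) = MTBF/(MTBF+MTTR) = 8038/(8038+71.0) = 0.991244
A(directional control valve) = MTBF/(MTBF+MTTR) = 29786/(29786+94.2) = 0.996847
Series availability: 0.991244 × 0.996847 = 0.9881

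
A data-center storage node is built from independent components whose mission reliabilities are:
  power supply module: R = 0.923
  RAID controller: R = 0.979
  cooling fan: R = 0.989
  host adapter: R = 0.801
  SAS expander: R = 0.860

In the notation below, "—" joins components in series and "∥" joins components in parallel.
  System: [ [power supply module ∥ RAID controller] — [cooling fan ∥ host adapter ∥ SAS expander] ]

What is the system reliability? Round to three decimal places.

Parallel (power supply module and RAID controller): 1 − (1 − 0.92300)(1 − 0.97900) = 0.99838
Parallel (cooling fan, host adapter, and SAS expander): 1 − (1 − 0.98900)(1 − 0.80100)(1 − 0.86000) = 0.99969
Series ([0.99838] and [0.99969]): 0.99838 × 0.99969 = 0.998

0.998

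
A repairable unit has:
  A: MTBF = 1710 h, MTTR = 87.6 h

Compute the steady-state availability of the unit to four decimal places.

A(A) = MTBF/(MTBF+MTTR) = 1710/(1710+87.6) = 0.9513

0.9513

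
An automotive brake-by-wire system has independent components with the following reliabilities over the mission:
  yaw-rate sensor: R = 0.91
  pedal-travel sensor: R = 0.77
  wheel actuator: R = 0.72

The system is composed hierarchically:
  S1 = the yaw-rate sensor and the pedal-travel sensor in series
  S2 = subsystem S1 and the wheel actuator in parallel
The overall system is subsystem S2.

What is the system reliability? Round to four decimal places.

Series (yaw-rate sensor and pedal-travel sensor): 0.910000 × 0.770000 = 0.700700
Parallel ([0.700700] and wheel actuator): 1 − (1 − 0.700700)(1 − 0.720000) = 0.9162

0.9162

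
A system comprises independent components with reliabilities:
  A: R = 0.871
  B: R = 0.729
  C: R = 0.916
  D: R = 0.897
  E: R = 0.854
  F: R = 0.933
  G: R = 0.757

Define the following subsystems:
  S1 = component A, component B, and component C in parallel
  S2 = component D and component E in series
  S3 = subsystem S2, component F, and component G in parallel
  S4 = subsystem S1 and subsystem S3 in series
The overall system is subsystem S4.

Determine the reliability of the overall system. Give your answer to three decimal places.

Parallel (A, B, and C): 1 − (1 − 0.87100)(1 − 0.72900)(1 − 0.91600) = 0.99706
Series (D and E): 0.89700 × 0.85400 = 0.76604
Parallel ([0.76604], F, and G): 1 − (1 − 0.76604)(1 − 0.93300)(1 − 0.75700) = 0.99619
Series ([0.99706] and [0.99619]): 0.99706 × 0.99619 = 0.993

0.993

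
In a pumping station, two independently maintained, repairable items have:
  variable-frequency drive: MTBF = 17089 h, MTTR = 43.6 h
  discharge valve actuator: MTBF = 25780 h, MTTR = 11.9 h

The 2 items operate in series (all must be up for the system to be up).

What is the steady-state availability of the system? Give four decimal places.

0.9970

A(variable-frequency drive) = MTBF/(MTBF+MTTR) = 17089/(17089+43.6) = 0.997455
A(discharge valve actuator) = MTBF/(MTBF+MTTR) = 25780/(25780+11.9) = 0.999539
Series availability: 0.997455 × 0.999539 = 0.9970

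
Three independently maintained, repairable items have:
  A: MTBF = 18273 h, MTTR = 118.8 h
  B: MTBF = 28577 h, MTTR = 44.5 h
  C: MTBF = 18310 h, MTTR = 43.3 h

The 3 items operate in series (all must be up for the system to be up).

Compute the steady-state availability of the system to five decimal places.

A(A) = MTBF/(MTBF+MTTR) = 18273/(18273+118.8) = 0.993541
A(B) = MTBF/(MTBF+MTTR) = 28577/(28577+44.5) = 0.998445
A(C) = MTBF/(MTBF+MTTR) = 18310/(18310+43.3) = 0.997641
Series availability: 0.993541 × 0.998445 × 0.997641 = 0.98966

0.98966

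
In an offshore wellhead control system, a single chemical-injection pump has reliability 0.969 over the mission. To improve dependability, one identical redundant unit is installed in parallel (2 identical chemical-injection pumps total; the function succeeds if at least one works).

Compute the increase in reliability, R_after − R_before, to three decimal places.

0.030

R_before = 0.969
R_after = 1 − (1 − 0.969)^2 = 0.999
ΔR = 0.999 − 0.969 = 0.030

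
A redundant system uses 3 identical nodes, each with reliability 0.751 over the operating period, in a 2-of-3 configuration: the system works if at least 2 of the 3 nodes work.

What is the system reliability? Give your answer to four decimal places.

0.8449

R = Σ_{i=2}^{3} C(3,i) p^i (1−p)^{3−i} with p = 0.751
C(3,2)·0.751^2·0.249^1 = 0.421309
C(3,3)·0.751^3·0.249^0 = 0.423565
Sum = 0.8449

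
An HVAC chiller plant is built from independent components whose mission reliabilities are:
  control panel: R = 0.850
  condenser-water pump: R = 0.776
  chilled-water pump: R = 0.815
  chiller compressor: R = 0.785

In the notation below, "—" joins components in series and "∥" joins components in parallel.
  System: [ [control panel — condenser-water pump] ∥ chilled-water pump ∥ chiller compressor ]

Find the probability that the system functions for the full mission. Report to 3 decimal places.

Series (control panel and condenser-water pump): 0.85000 × 0.77600 = 0.65960
Parallel ([0.65960], chilled-water pump, and chiller compressor): 1 − (1 − 0.65960)(1 − 0.81500)(1 − 0.78500) = 0.986

0.986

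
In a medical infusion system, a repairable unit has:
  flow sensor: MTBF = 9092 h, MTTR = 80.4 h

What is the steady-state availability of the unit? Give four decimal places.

A(flow sensor) = MTBF/(MTBF+MTTR) = 9092/(9092+80.4) = 0.9912

0.9912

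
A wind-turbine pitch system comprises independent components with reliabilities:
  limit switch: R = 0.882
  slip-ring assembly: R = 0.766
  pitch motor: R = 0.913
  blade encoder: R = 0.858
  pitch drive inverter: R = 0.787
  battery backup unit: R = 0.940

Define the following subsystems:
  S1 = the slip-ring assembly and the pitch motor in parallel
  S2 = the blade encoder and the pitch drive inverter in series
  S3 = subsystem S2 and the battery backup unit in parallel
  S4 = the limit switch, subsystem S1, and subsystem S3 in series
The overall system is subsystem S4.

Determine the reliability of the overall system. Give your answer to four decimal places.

Parallel (slip-ring assembly and pitch motor): 1 − (1 − 0.766000)(1 − 0.913000) = 0.979642
Series (blade encoder and pitch drive inverter): 0.858000 × 0.787000 = 0.675246
Parallel ([0.675246] and battery backup unit): 1 − (1 − 0.675246)(1 − 0.940000) = 0.980515
Series (limit switch, [0.979642], and [0.980515]): 0.882000 × 0.979642 × 0.980515 = 0.8472

0.8472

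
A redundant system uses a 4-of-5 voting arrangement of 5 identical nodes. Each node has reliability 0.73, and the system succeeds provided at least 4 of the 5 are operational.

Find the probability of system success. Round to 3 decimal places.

0.591

R = Σ_{i=4}^{5} C(5,i) p^i (1−p)^{5−i} with p = 0.73
C(5,4)·0.73^4·0.27^1 = 0.38338
C(5,5)·0.73^5·0.27^0 = 0.20731
Sum = 0.591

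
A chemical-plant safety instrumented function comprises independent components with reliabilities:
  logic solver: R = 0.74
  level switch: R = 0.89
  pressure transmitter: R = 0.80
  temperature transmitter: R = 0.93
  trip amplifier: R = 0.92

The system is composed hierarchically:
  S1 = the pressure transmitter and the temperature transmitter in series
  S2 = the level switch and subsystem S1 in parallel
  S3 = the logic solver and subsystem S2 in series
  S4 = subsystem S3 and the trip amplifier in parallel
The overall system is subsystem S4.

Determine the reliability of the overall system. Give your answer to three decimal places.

Series (pressure transmitter and temperature transmitter): 0.80000 × 0.93000 = 0.74400
Parallel (level switch and [0.74400]): 1 − (1 − 0.89000)(1 − 0.74400) = 0.97184
Series (logic solver and [0.97184]): 0.74000 × 0.97184 = 0.71916
Parallel ([0.71916] and trip amplifier): 1 − (1 − 0.71916)(1 − 0.92000) = 0.978

0.978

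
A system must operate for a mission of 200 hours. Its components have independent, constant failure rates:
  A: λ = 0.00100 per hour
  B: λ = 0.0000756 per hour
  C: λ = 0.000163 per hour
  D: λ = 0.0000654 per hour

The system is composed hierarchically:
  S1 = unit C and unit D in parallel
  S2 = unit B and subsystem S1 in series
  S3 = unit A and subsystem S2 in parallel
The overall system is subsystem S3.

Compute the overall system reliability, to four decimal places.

R(A) = exp(−0.00100 × 200) = 0.818731
R(B) = exp(−0.0000756 × 200) = 0.984994
R(C) = exp(−0.000163 × 200) = 0.967926
R(D) = exp(−0.0000654 × 200) = 0.987005
Parallel (C and D): 1 − (1 − 0.967926)(1 − 0.987005) = 0.999583
Series (B and [0.999583]): 0.984994 × 0.999583 = 0.984583
Parallel (A and [0.984583]): 1 − (1 − 0.818731)(1 − 0.984583) = 0.9972

0.9972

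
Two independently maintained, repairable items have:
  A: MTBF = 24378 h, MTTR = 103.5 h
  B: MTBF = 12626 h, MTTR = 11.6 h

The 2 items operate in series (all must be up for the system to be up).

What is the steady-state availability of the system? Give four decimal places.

A(A) = MTBF/(MTBF+MTTR) = 24378/(24378+103.5) = 0.995772
A(B) = MTBF/(MTBF+MTTR) = 12626/(12626+11.6) = 0.999082
Series availability: 0.995772 × 0.999082 = 0.9949

0.9949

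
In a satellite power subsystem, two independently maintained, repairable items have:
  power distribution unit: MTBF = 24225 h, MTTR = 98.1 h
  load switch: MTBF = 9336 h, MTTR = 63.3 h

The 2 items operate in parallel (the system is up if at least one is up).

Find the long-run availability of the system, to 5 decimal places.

A(power distribution unit) = MTBF/(MTBF+MTTR) = 24225/(24225+98.1) = 0.995967
A(load switch) = MTBF/(MTBF+MTTR) = 9336/(9336+63.3) = 0.993265
Parallel availability: 1 − (1 − 0.995967)(1 − 0.993265) = 0.99997

0.99997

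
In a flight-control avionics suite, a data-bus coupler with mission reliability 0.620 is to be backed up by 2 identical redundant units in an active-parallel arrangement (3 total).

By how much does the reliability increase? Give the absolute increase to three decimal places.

0.325

R_before = 0.620
R_after = 1 − (1 − 0.620)^3 = 0.945
ΔR = 0.945 − 0.620 = 0.325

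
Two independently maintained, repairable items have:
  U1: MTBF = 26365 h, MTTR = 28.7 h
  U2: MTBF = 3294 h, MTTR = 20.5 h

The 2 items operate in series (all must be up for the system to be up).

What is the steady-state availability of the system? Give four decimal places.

A(U1) = MTBF/(MTBF+MTTR) = 26365/(26365+28.7) = 0.998913
A(U2) = MTBF/(MTBF+MTTR) = 3294/(3294+20.5) = 0.993815
Series availability: 0.998913 × 0.993815 = 0.9927

0.9927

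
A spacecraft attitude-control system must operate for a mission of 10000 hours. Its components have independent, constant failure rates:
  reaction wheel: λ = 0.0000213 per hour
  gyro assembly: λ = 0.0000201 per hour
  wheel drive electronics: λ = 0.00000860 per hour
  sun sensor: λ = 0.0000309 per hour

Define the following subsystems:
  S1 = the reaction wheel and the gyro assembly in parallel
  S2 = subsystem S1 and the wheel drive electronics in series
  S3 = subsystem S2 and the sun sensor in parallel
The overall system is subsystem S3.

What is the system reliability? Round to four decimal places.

R(reaction wheel) = exp(−0.0000213 × 10000) = 0.808156
R(gyro assembly) = exp(−0.0000201 × 10000) = 0.817912
R(wheel drive electronics) = exp(−0.00000860 × 10000) = 0.917594
R(sun sensor) = exp(−0.0000309 × 10000) = 0.734181
Parallel (reaction wheel and gyro assembly): 1 − (1 − 0.808156)(1 − 0.817912) = 0.965068
Series ([0.965068] and wheel drive electronics): 0.965068 × 0.917594 = 0.885541
Parallel ([0.885541] and sun sensor): 1 − (1 − 0.885541)(1 − 0.734181) = 0.9696

0.9696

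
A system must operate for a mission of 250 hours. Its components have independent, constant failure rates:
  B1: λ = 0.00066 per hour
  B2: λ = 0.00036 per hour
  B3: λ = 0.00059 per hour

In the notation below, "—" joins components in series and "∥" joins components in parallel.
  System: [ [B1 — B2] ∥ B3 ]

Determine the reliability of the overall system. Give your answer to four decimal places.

0.9691

R(B1) = exp(−0.00066 × 250) = 0.847894
R(B2) = exp(−0.00036 × 250) = 0.913931
R(B3) = exp(−0.00059 × 250) = 0.862862
Series (B1 and B2): 0.847894 × 0.913931 = 0.774917
Parallel ([0.774917] and B3): 1 − (1 − 0.774917)(1 − 0.862862) = 0.9691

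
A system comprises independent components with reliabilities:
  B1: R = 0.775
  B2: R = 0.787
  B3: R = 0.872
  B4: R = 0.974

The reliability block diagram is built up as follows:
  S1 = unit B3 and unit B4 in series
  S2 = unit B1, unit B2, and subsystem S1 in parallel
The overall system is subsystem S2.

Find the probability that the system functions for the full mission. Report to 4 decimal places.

0.9928

Series (B3 and B4): 0.872000 × 0.974000 = 0.849328
Parallel (B1, B2, and [0.849328]): 1 − (1 − 0.775000)(1 − 0.787000)(1 − 0.849328) = 0.9928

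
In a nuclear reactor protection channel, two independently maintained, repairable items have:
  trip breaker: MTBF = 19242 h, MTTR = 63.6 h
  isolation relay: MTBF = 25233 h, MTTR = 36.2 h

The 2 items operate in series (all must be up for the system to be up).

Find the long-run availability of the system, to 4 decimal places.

A(trip breaker) = MTBF/(MTBF+MTTR) = 19242/(19242+63.6) = 0.996706
A(isolation relay) = MTBF/(MTBF+MTTR) = 25233/(25233+36.2) = 0.998567
Series availability: 0.996706 × 0.998567 = 0.9953

0.9953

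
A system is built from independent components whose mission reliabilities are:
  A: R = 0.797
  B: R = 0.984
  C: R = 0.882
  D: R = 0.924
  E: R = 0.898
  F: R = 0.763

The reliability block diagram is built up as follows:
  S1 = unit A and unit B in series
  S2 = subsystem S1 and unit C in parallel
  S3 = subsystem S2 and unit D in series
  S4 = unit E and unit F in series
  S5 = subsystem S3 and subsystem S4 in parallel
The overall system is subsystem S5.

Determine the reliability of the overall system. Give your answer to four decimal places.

0.9687

Series (A and B): 0.797000 × 0.984000 = 0.784248
Parallel ([0.784248] and C): 1 − (1 − 0.784248)(1 − 0.882000) = 0.974541
Series ([0.974541] and D): 0.974541 × 0.924000 = 0.900476
Series (E and F): 0.898000 × 0.763000 = 0.685174
Parallel ([0.900476] and [0.685174]): 1 − (1 − 0.900476)(1 − 0.685174) = 0.9687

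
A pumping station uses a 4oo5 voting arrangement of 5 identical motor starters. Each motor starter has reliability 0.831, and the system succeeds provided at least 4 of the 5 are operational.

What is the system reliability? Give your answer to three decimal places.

R = Σ_{i=4}^{5} C(5,i) p^i (1−p)^{5−i} with p = 0.831
C(5,4)·0.831^4·0.169^1 = 0.40296
C(5,5)·0.831^5·0.169^0 = 0.39628
Sum = 0.799

0.799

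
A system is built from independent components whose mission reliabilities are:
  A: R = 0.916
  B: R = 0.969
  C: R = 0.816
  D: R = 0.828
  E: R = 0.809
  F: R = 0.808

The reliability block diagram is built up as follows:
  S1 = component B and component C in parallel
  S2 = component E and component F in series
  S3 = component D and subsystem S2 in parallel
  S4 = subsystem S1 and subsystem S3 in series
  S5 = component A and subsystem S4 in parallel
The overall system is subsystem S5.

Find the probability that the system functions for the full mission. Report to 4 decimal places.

Parallel (B and C): 1 − (1 − 0.969000)(1 − 0.816000) = 0.994296
Series (E and F): 0.809000 × 0.808000 = 0.653672
Parallel (D and [0.653672]): 1 − (1 − 0.828000)(1 − 0.653672) = 0.940432
Series ([0.994296] and [0.940432]): 0.994296 × 0.940432 = 0.935068
Parallel (A and [0.935068]): 1 − (1 − 0.916000)(1 − 0.935068) = 0.9945

0.9945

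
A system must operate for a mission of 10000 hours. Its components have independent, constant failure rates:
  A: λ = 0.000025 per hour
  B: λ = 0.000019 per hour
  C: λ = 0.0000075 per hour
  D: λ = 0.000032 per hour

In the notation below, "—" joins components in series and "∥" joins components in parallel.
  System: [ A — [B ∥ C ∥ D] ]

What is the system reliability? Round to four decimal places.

R(A) = exp(−0.000025 × 10000) = 0.778801
R(B) = exp(−0.000019 × 10000) = 0.826959
R(C) = exp(−0.0000075 × 10000) = 0.927743
R(D) = exp(−0.000032 × 10000) = 0.726149
Parallel (B, C, and D): 1 − (1 − 0.826959)(1 − 0.927743)(1 − 0.726149) = 0.996576
Series (A and [0.996576]): 0.778801 × 0.996576 = 0.7761

0.7761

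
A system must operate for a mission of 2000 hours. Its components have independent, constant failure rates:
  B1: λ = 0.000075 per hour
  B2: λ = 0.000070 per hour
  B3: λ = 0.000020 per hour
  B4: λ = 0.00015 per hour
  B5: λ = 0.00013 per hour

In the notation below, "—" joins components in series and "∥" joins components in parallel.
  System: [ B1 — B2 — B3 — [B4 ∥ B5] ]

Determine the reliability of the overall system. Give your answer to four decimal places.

R(B1) = exp(−0.000075 × 2000) = 0.860708
R(B2) = exp(−0.000070 × 2000) = 0.869358
R(B3) = exp(−0.000020 × 2000) = 0.960789
R(B4) = exp(−0.00015 × 2000) = 0.740818
R(B5) = exp(−0.00013 × 2000) = 0.771052
Parallel (B4 and B5): 1 − (1 − 0.740818)(1 − 0.771052) = 0.940661
Series (B1, B2, B3, and [0.940661]): 0.860708 × 0.869358 × 0.960789 × 0.940661 = 0.6763

0.6763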